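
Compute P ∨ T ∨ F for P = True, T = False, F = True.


P = True, T = False, F = True
Step 1: P ∨ T = True OR False = True
Step 2: True ∨ F = True OR True = True
OR is true when at least one operand is true.

True


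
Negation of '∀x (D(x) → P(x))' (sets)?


Original: ∀x (D(x) → P(x))
Rule: ¬∀→∃, ¬∃→∀, negate predicate.
Negation: ∃x (D(x) ∧ ¬P(x))

∃x (D(x) ∧ ¬P(x))


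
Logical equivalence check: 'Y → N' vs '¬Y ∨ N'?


Expression 1: Y → N
Expression 2: ¬Y ∨ N
Truth table (Y N | Expr1 Expr2):
  T T |   T     T
  T F |   F     F
  F T |   T     T
  F F |   T     T
All 4 rows agree, so the expressions are logically equivalent.

Yes


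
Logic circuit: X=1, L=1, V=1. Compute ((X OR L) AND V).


X OR L = 1|1 = 1
1 AND 1 = 1

1


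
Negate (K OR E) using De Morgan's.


De Morgan's law: ¬(P ∨ Q) ≡ ¬P ∧ ¬Q
¬(K ∨ E) = ¬K ∧ ¬E

¬K ∧ ¬E


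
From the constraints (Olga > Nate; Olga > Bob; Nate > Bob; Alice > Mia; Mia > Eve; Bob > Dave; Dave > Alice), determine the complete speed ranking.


Constraints: Olga > Nate; Olga > Bob; Nate > Bob; Alice > Mia; Mia > Eve; Bob > Dave; Dave > Alice
Method: at each step, the next-highest is the one remaining person who never appears on the smaller side of a constraint between remaining people.
  Step 1: remaining {Bob, Alice, Eve, Mia, Olga, Dave, Nate}; on the smaller side: {Bob, Alice, Eve, Mia, Dave, Nate} → Olga is next (Olga > Nate; Olga > Bob).
  Step 2: remaining {Bob, Alice, Eve, Mia, Dave, Nate}; on the smaller side: {Bob, Alice, Eve, Mia, Dave} → Nate is next (Nate > Bob).
  Step 3: remaining {Bob, Alice, Eve, Mia, Dave}; on the smaller side: {Alice, Eve, Mia, Dave} → Bob is next (Bob > Dave).
  Step 4: remaining {Alice, Eve, Mia, Dave}; on the smaller side: {Alice, Eve, Mia} → Dave is next (Dave > Alice).
  Step 5: remaining {Alice, Eve, Mia}; on the smaller side: {Eve, Mia} → Alice is next (Alice > Mia).
  Step 6: remaining {Eve, Mia}; on the smaller side: {Eve} → Mia is next (Mia > Eve).
  Step 7: only Eve remains → lowest.
Final ranking (highest to lowest):

Olga > Nate > Bob > Dave > Alice > Mia > Eve


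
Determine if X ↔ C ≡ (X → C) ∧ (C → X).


Expression 1: X ↔ C
Expression 2: (X → C) ∧ (C → X)
Truth table (X C | Expr1 Expr2):
  T T |   T     T
  T F |   F     F
  F T |   F     F
  F F |   T     T
All 4 rows agree, so the expressions are logically equivalent.

Yes


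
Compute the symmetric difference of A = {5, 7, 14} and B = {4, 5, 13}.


A = {5, 7, 14}
B = {4, 5, 13}
Operation: symmetric difference
In A only: [7, 14], in B only: [4, 13]

{4, 7, 13, 14}


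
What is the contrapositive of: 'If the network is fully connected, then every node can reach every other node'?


Original: If the network is fully connected, then every node can reach every other node
Contrapositive: If ¬Q, then ¬P
Negate Q: not (every node can reach every other node)
Negate P: not (the network is fully connected)

If not (every node can reach every other node), then not (the network is fully connected).


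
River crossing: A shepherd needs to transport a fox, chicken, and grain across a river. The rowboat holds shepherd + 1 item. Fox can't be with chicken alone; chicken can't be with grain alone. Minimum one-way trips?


1. shepherd+chicken → 2. shepherd ← 3. shepherd+fox → 4. shepherd+chicken ← 5. shepherd+grain → 6. shepherd ← 7. shepherd+chicken →
Minimum trips = 7

7


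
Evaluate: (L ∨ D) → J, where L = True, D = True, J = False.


L = True, D = True, J = False
Step 1: L ∨ D = True OR True = True
Step 2: (True) → J: false only when antecedent=True and J=False.
Result: False

False


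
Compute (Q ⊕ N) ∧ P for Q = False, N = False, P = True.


Q = False, N = False, P = True
Step 1: Q ⊕ N = False XOR False = False
Step 2: False ∧ P = False AND True = False
XOR true when exactly one of Q,N is true; then AND with P.

False


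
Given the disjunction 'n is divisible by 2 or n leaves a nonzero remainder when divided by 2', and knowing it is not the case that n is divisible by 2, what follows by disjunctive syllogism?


Disjunctive syllogism: P ∨ Q, ¬P ⊢ Q
Disjunction: n is divisible by 2 ∨ n leaves a nonzero remainder when divided by 2
We know it is not the case that n is divisible by 2.
By disjunctive syllogism, the other disjunct must be true.

n leaves a nonzero remainder when divided by 2


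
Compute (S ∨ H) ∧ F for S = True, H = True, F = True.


S = True, H = True, F = True
Step 1: S ∨ H = True OR True = True
Step 2: True ∧ F = True AND True = True
OR is true when at least one operand is true; AND requires both.

True


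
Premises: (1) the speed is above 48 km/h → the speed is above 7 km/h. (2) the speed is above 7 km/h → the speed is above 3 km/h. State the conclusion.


Hypothetical syllogism: P → Q, Q → R ⊢ P → R
Premise 1: the speed is above 48 km/h → the speed is above 7 km/h
Premise 2: the speed is above 7 km/h → the speed is above 3 km/h
Chain the implications: the middle term (the speed is above 7 km/h) links the two.
Conclusion: If the speed is above 48 km/h, then the speed is above 3 km/h.

If the speed is above 48 km/h, then the speed is above 3 km/h.


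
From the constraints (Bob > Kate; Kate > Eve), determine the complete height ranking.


Constraints: Bob > Kate; Kate > Eve
Method: at each step, the next-highest is the one remaining person who never appears on the smaller side of a constraint between remaining people.
  Step 1: remaining {Eve, Bob, Kate}; on the smaller side: {Eve, Kate} → Bob is next (Bob > Kate).
  Step 2: remaining {Eve, Kate}; on the smaller side: {Eve} → Kate is next (Kate > Eve).
  Step 3: only Eve remains → lowest.
Final ranking (highest to lowest):

Bob > Kate > Eve


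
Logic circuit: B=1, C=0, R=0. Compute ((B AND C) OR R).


B AND C = 1&0 = 0
0 OR 0 = 0

0


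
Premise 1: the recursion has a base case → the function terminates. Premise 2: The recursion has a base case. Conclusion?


Modus ponens: P → Q, P ⊢ Q
P: the recursion has a base case
Q: the function terminates
We have P → Q and P is true.
By modus ponens, Q must be true.

The function terminates


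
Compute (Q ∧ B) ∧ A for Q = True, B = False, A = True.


Q = True, B = False, A = True
Step 1: Q ∧ B = True AND False = False
Step 2: False ∧ A = False AND True = False
AND is true only when ALL operands are true.

False


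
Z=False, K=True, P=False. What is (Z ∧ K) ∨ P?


Z = False, K = True, P = False
Expression: (Z ∧ K) ∨ P
Step 1: Z ∧ K = False AND True = False
Step 2: (False) ∨ P = False OR False = False

False


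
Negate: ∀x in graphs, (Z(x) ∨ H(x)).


Original: ∀x (Z(x) ∨ H(x))
Rule: ¬∀→∃, ¬∃→∀, negate predicate.
Negation: ∃x (¬Z(x) ∧ ¬H(x))

∃x (¬Z(x) ∧ ¬H(x))


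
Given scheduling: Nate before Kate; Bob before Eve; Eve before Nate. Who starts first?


Constraints: Nate before Kate; Bob before Eve; Eve before Nate
The first task can have nothing scheduled before it, so it must never appear on the right of a 'before'.
Tasks appearing after some 'before': Kate, Eve, Nate.
The only task not in that list is Bob → it is first.

Bob


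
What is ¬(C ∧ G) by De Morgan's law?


De Morgan's law: ¬(P ∧ Q) ≡ ¬P ∨ ¬Q
¬(C ∧ G) = ¬C ∨ ¬G

¬C ∨ ¬G


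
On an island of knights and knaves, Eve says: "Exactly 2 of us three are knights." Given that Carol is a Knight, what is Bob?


Eve claims exactly 2 knights among Eve, Carol, Bob.
Given: Carol is a Knight.

Case 1: Eve is a Knight (tells truth)
  Then exactly 2 of the three are knights.
  Counting Eve, Carol: 2 knight(s) so far. Need 0 more → Bob = Knave.
Case 2: Eve is a Knave (lies)
  Then the count is NOT 2.
  If Bob = Knight, count = 2 = 2 → claim would be true, contradicts lie.
  If Bob = Knave, count = 1 ≠ 2 → lie confirmed ✓

Bob is a Knave.

Knave


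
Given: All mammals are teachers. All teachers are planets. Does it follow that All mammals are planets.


Premise 1: All mammals are teachers.
Premise 2: All teachers are planets.
Conclusion: All mammals are planets.
Barbara syllogism (AAA-1): All A are B, All B are C → All A are C.
Middle term (teachers) distributed in premise 2.

Valid


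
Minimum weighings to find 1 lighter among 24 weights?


Each weighing has 3 outcomes (left heavy / balance / right heavy), so k weighings distinguish at most 3^k cases; splitting into three near-equal groups achieves this.
Need 3^k ≥ 24: 3^2 = 9 < 24 ≤ 3^3 = 27
k = ⌈log₃(24)⌉ = 3

3


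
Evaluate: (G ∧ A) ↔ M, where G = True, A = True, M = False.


G = True, A = True, M = False
Step 1: G ∧ A = True AND True = True
Step 2: (True) ↔ M: true when both sides have same truth value.
Result: True ↔ False = False

False


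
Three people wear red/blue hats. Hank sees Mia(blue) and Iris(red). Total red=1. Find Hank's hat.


Total red = 1, seen red = 1
Own red = 1 - 1 = 0
Hank's hat is blue.

blue


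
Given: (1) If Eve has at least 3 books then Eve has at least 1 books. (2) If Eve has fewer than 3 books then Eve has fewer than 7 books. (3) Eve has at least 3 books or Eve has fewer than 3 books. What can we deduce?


Constructive dilemma: (P → Q) ∧ (R → S), P ∨ R ⊢ Q ∨ S
Premise 1: Eve has at least 3 books → Eve has at least 1 books
Premise 2: Eve has fewer than 3 books → Eve has fewer than 7 books
Premise 3: Eve has at least 3 books ∨ Eve has fewer than 3 books
Case 1: Assuming Eve has at least 3 books, then by Premise 1, Eve has at least 1 books.
Case 2: Assuming Eve has fewer than 3 books, then by Premise 2, Eve has fewer than 7 books.
Since one of Eve has at least 3 books or Eve has fewer than 3 books must hold, we get Eve has at least 1 books or Eve has fewer than 7 books.

Eve has at least 1 books or Eve has fewer than 7 books.


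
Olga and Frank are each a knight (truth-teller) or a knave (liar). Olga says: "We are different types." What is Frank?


Olga says: "We are different types."
Case 1: Olga is a Knight (truth-teller)
  Statement is true → they ARE different → Frank is a Knave
Case 2: Olga is a Knave (liar)
  Statement is false → they are NOT different → Frank is a Knave
In both cases, Frank is a Knave.

Knave


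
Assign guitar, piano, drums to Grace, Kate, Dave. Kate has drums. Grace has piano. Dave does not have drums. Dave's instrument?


From clues:
  Grace → piano
  Kate → drums
By elimination, Dave gets the remaining.

guitar


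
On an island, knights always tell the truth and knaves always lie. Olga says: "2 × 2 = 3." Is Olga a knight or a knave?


Statement: "2 × 2 = 3."
Actual: 2 × 2 = 4
Claimed: 3
Statement is FALSE → Olga lies → Knave

Knave


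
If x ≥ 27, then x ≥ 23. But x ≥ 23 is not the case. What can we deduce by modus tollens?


Modus tollens: P → Q, ¬Q ⊢ ¬P
P: x ≥ 27
Q: x ≥ 23
We have P → Q and Q is false.
By modus tollens, P must be false.

It is not the case that x ≥ 27


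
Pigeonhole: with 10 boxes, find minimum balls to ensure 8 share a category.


Pigeonhole: to guarantee k in one of n categories, need (k-1)×n + 1.
k = 8, n = 10
Minimum = (8-1) × 10 + 1 = 7 × 10 + 1

71


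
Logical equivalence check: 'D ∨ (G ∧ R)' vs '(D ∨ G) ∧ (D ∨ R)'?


Expression 1: D ∨ (G ∧ R)
Expression 2: (D ∨ G) ∧ (D ∨ R)
Truth table (D G R | Expr1 Expr2):
  T T T |   T     T
  T T F |   T     T
  T F T |   T     T
  T F F |   T     T
  F T T |   T     T
  F T F |   F     F
  F F T |   F     F
  F F F |   F     F
All 8 rows agree, so the expressions are logically equivalent.

Yes


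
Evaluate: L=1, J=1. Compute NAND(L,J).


L AND J = 1
NOT(1) = 0

0


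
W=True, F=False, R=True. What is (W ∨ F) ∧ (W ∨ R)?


W = True, F = False, R = True
Expression: (W ∨ F) ∧ (W ∨ R)
Step 1: W ∨ F = True OR False = True
Step 2: W ∨ R = True OR True = True
Step 3: (True) ∧ (True) = True AND True = True

True


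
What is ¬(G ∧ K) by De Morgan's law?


De Morgan's law: ¬(P ∧ Q) ≡ ¬P ∨ ¬Q
¬(G ∧ K) = ¬G ∨ ¬K

¬G ∨ ¬K


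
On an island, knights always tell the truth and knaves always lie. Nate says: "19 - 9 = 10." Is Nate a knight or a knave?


Statement: "19 - 9 = 10."
Actual: 19 - 9 = 10
Claimed: 10
Statement is TRUE → Nate tells the truth → Knight

Knight


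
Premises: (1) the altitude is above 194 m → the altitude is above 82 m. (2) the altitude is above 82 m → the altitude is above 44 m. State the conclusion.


Hypothetical syllogism: P → Q, Q → R ⊢ P → R
Premise 1: the altitude is above 194 m → the altitude is above 82 m
Premise 2: the altitude is above 82 m → the altitude is above 44 m
Chain the implications: the middle term (the altitude is above 82 m) links the two.
Conclusion: If the altitude is above 194 m, then the altitude is above 44 m.

If the altitude is above 194 m, then the altitude is above 44 m.


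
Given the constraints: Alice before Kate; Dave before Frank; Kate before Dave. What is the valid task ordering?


Constraints: Alice before Kate; Dave before Frank; Kate before Dave
Method: repeatedly schedule the remaining task that has no remaining task required before it.
  Step 1: remaining {Kate, Dave, Alice, Frank}; every task except Alice still has a predecessor pending → schedule Alice.
  Step 2: remaining {Kate, Dave, Frank}; every task except Kate still has a predecessor pending → schedule Kate.
  Step 3: remaining {Dave, Frank}; every task except Dave still has a predecessor pending → schedule Dave.
  Step 4: only Frank remains → schedule Frank.
Resulting order:

Alice → Kate → Dave → Frank


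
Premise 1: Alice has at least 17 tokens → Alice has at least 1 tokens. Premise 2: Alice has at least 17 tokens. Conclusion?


Modus ponens: P → Q, P ⊢ Q
P: Alice has at least 17 tokens
Q: Alice has at least 1 tokens
We have P → Q and P is true.
By modus ponens, Q must be true.

Alice has at least 1 tokens


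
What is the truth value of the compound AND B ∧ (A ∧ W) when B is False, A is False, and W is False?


B = False, A = False, W = False
Step 1: A ∧ W = False AND False = False
Step 2: B ∧ False = False AND False = False
AND is true only when ALL operands are true.

False


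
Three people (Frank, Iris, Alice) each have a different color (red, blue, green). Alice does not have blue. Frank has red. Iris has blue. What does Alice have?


From clues:
  Iris → blue
  Frank → red
By elimination, Alice gets the remaining.

green


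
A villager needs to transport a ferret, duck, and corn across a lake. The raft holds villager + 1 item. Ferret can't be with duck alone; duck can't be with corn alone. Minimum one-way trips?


1. villager+duck → 2. villager ← 3. villager+ferret → 4. villager+duck ← 5. villager+corn → 6. villager ← 7. villager+duck →
Minimum trips = 7

7


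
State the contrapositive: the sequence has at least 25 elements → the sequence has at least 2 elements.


Original: If the sequence has at least 25 elements, then the sequence has at least 2 elements
Contrapositive: If ¬Q, then ¬P
Negate Q: not (the sequence has at least 2 elements)
Negate P: not (the sequence has at least 25 elements)

If not (the sequence has at least 2 elements), then not (the sequence has at least 25 elements).


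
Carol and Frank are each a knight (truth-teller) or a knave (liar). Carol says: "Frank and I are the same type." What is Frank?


Carol says: "Frank and I are the same type."
Case 1: Carol is a Knight (truth-teller)
  Statement is true → they ARE the same → Frank is also a Knight
Case 2: Carol is a Knave (liar)
  Statement is false → they are NOT the same → Frank is a Knight
In both cases, Frank is a Knight.

Knight


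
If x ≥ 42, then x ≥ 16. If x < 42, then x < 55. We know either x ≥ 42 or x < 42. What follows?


Constructive dilemma: (P → Q) ∧ (R → S), P ∨ R ⊢ Q ∨ S
Premise 1: x ≥ 42 → x ≥ 16
Premise 2: x < 42 → x < 55
Premise 3: x ≥ 42 ∨ x < 42
Case 1: Assuming x ≥ 42, then by Premise 1, x ≥ 16.
Case 2: Assuming x < 42, then by Premise 2, x < 55.
Since one of x ≥ 42 or x < 42 must hold, we get x ≥ 16 or x < 55.

x ≥ 16 or x < 55.


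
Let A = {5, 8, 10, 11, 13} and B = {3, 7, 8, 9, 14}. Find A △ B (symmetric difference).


A = {5, 8, 10, 11, 13}
B = {3, 7, 8, 9, 14}
Operation: symmetric difference
In A only: [5, 10, 11, 13], in B only: [3, 7, 9, 14]

{3, 5, 7, 9, 10, 11, 13, 14}


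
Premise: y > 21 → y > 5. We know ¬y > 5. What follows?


Modus tollens: P → Q, ¬Q ⊢ ¬P
P: y > 21
Q: y > 5
We have P → Q and Q is false.
By modus tollens, P must be false.

It is not the case that y > 21


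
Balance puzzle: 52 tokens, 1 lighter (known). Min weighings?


Each weighing has 3 outcomes (left heavy / balance / right heavy), so k weighings distinguish at most 3^k cases; splitting into three near-equal groups achieves this.
Need 3^k ≥ 52: 3^3 = 27 < 52 ≤ 3^4 = 81
k = ⌈log₃(52)⌉ = 4

4


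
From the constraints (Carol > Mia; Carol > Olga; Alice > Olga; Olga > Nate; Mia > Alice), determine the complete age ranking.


Constraints: Carol > Mia; Carol > Olga; Alice > Olga; Olga > Nate; Mia > Alice
Method: at each step, the next-highest is the one remaining person who never appears on the smaller side of a constraint between remaining people.
  Step 1: remaining {Carol, Mia, Alice, Olga, Nate}; on the smaller side: {Mia, Alice, Olga, Nate} → Carol is next (Carol > Mia; Carol > Olga).
  Step 2: remaining {Mia, Alice, Olga, Nate}; on the smaller side: {Alice, Olga, Nate} → Mia is next (Mia > Alice).
  Step 3: remaining {Alice, Olga, Nate}; on the smaller side: {Olga, Nate} → Alice is next (Alice > Olga).
  Step 4: remaining {Olga, Nate}; on the smaller side: {Nate} → Olga is next (Olga > Nate).
  Step 5: only Nate remains → lowest.
Final ranking (highest to lowest):

Carol > Mia > Alice > Olga > Nate


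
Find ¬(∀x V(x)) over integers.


Original: ∀x V(x)
Rule: ¬∀→∃, ¬∃→∀, negate predicate.
Negation: ∃x ¬V(x)

∃x ¬V(x)


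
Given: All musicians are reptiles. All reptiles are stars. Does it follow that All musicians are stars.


Premise 1: All musicians are reptiles.
Premise 2: All reptiles are stars.
Conclusion: All musicians are stars.
Barbara syllogism (AAA-1): All A are B, All B are C → All A are C.
Middle term (reptiles) distributed in premise 2.

Valid


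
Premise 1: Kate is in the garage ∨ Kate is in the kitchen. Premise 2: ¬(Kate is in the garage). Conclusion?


Disjunctive syllogism: P ∨ Q, ¬P ⊢ Q
Disjunction: Kate is in the garage ∨ Kate is in the kitchen
We know it is not the case that Kate is in the garage.
By disjunctive syllogism, the other disjunct must be true.

Kate is in the kitchen


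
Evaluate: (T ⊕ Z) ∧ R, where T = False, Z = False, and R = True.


T = False, Z = False, R = True
Step 1: T ⊕ Z = False XOR False = False
Step 2: False ∧ R = False AND True = False
XOR true when exactly one of T,Z is true; then AND with R.

False


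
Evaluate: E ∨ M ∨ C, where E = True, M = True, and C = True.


E = True, M = True, C = True
Step 1: E ∨ M = True OR True = True
Step 2: True ∨ C = True OR True = True
OR is true when at least one operand is true.

True


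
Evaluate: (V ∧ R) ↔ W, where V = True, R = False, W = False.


V = True, R = False, W = False
Step 1: V ∧ R = True AND False = False
Step 2: (False) ↔ W: true when both sides have same truth value.
Result: False ↔ False = True

True


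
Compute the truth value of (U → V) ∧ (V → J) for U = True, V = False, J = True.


U = True, V = False, J = True
Step 1: U → V is false only when U=True and V=False. Result: False
Step 2: V → J is false only when V=True and J=False. Result: True
Step 3: False ∧ True = False

False


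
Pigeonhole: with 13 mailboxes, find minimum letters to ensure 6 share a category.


Pigeonhole: to guarantee k in one of n categories, need (k-1)×n + 1.
k = 6, n = 13
Minimum = (6-1) × 13 + 1 = 5 × 13 + 1

66


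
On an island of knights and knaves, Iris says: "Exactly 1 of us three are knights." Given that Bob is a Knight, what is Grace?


Iris claims exactly 1 knights among Iris, Bob, Grace.
Given: Bob is a Knight.

Case 1: Iris is a Knight (tells truth)
  Then exactly 1 of the three are knights.
  Counting Iris, Bob: 2 knight(s) so far. Need -1 more → impossible.
Case 2: Iris is a Knave (lies)
  Then the count is NOT 1.
  If Grace = Knave, count = 1 = 1 → claim would be true, contradicts lie.
  If Grace = Knight, count = 2 ≠ 1 → lie confirmed ✓

Grace is a Knight.

Knight


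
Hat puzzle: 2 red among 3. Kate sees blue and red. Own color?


Total red = 2, seen red = 1
Own red = 2 - 1 = 1
Kate's hat is red.

red


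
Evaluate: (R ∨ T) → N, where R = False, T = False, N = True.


R = False, T = False, N = True
Step 1: R ∨ T = False OR False = False
Step 2: (False) → N: false only when antecedent=True and N=False.
Result: True

True


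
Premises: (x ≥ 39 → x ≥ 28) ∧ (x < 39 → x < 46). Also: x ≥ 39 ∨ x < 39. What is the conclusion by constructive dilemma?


Constructive dilemma: (P → Q) ∧ (R → S), P ∨ R ⊢ Q ∨ S
Premise 1: x ≥ 39 → x ≥ 28
Premise 2: x < 39 → x < 46
Premise 3: x ≥ 39 ∨ x < 39
Case 1: Assuming x ≥ 39, then by Premise 1, x ≥ 28.
Case 2: Assuming x < 39, then by Premise 2, x < 46.
Since one of x ≥ 39 or x < 39 must hold, we get x ≥ 28 or x < 46.

x ≥ 28 or x < 46.


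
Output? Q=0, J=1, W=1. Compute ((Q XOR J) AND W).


Q XOR J = 0^1 = 1
1 AND 1 = 1

1


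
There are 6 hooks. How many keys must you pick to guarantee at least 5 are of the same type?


Pigeonhole: to guarantee k in one of n categories, need (k-1)×n + 1.
k = 5, n = 6
Minimum = (5-1) × 6 + 1 = 4 × 6 + 1

25


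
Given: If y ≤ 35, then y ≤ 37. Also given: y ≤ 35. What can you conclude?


Modus ponens: P → Q, P ⊢ Q
P: y ≤ 35
Q: y ≤ 37
We have P → Q and P is true.
By modus ponens, Q must be true.

y ≤ 37


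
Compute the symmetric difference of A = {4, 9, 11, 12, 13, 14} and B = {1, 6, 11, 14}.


A = {4, 9, 11, 12, 13, 14}
B = {1, 6, 11, 14}
Operation: symmetric difference
In A only: [4, 9, 12, 13], in B only: [1, 6]

{1, 4, 6, 9, 12, 13}


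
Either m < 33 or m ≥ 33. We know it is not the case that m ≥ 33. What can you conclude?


Disjunctive syllogism: P ∨ Q, ¬P ⊢ Q
Disjunction: m < 33 ∨ m ≥ 33
We know it is not the case that m ≥ 33.
By disjunctive syllogism, the other disjunct must be true.

m < 33


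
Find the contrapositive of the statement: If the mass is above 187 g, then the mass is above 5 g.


Original: If the mass is above 187 g, then the mass is above 5 g
Contrapositive: If ¬Q, then ¬P
Negate Q: not (the mass is above 5 g)
Negate P: not (the mass is above 187 g)

If not (the mass is above 5 g), then not (the mass is above 187 g).


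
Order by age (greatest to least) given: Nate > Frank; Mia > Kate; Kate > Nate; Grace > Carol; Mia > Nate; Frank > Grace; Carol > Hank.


Constraints: Nate > Frank; Mia > Kate; Kate > Nate; Grace > Carol; Mia > Nate; Frank > Grace; Carol > Hank
Method: at each step, the next-highest is the one remaining person who never appears on the smaller side of a constraint between remaining people.
  Step 1: remaining {Carol, Mia, Kate, Hank, Nate, Frank, Grace}; on the smaller side: {Carol, Kate, Hank, Nate, Frank, Grace} → Mia is next (Mia > Kate; Mia > Nate).
  Step 2: remaining {Carol, Kate, Hank, Nate, Frank, Grace}; on the smaller side: {Carol, Hank, Nate, Frank, Grace} → Kate is next (Kate > Nate).
  Step 3: remaining {Carol, Hank, Nate, Frank, Grace}; on the smaller side: {Carol, Hank, Frank, Grace} → Nate is next (Nate > Frank).
  Step 4: remaining {Carol, Hank, Frank, Grace}; on the smaller side: {Carol, Hank, Grace} → Frank is next (Frank > Grace).
  Step 5: remaining {Carol, Hank, Grace}; on the smaller side: {Carol, Hank} → Grace is next (Grace > Carol).
  Step 6: remaining {Carol, Hank}; on the smaller side: {Hank} → Carol is next (Carol > Hank).
  Step 7: only Hank remains → lowest.
Final ranking (highest to lowest):

Mia > Kate > Nate > Frank > Grace > Carol > Hank


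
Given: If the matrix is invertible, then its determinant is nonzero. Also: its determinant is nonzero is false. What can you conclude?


Modus tollens: P → Q, ¬Q ⊢ ¬P
P: the matrix is invertible
Q: its determinant is nonzero
We have P → Q and Q is false.
By modus tollens, P must be false.

It is not the case that the matrix is invertible


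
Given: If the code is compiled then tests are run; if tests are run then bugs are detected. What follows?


Hypothetical syllogism: P → Q, Q → R ⊢ P → R
Premise 1: the code is compiled → tests are run
Premise 2: tests are run → bugs are detected
Chain the implications: the middle term (tests are run) links the two.
Conclusion: If the code is compiled, then bugs are detected.

If the code is compiled, then bugs are detected.


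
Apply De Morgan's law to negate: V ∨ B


De Morgan's law: ¬(P ∨ Q) ≡ ¬P ∧ ¬Q
¬(V ∨ B) = ¬V ∧ ¬B

¬V ∧ ¬B


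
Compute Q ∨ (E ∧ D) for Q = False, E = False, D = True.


Q = False, E = False, D = True
Step 1: E ∧ D = False AND True = False
Step 2: Q ∨ False = False OR False = False
AND evaluated first (higher precedence); then OR applied.

False


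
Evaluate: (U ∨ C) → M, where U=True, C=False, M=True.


U = True, C = False, M = True
Expression: (U ∨ C) → M
Step 1: U ∨ C = True OR False = True
Step 2: (True) → M = True → True (false only if antecedent True and consequent False) = True

True


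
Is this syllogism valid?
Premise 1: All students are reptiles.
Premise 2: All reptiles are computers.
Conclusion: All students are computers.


Premise 1: All students are reptiles.
Premise 2: All reptiles are computers.
Conclusion: All students are computers.
Barbara syllogism (AAA-1): All A are B, All B are C → All A are C.
Middle term (reptiles) distributed in premise 2.

Valid


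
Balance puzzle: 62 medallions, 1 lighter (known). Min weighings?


Each weighing has 3 outcomes (left heavy / balance / right heavy), so k weighings distinguish at most 3^k cases; splitting into three near-equal groups achieves this.
Need 3^k ≥ 62: 3^3 = 27 < 62 ≤ 3^4 = 81
k = ⌈log₃(62)⌉ = 4

4


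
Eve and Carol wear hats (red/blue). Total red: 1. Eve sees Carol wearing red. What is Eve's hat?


Total red = 1, Carol = red
Red accounted for: 1
Remaining for Eve: 0
Eve's hat is blue.

blue


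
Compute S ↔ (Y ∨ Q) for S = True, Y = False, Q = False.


S = True, Y = False, Q = False
Step 1: Y ∨ Q = False OR False = False
Step 2: S ↔ (False): true when both sides have same truth value.
Result: True ↔ False = False

False


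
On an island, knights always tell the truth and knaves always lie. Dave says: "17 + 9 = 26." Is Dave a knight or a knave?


Statement: "17 + 9 = 26."
Actual: 17 + 9 = 26
Claimed: 26
Statement is TRUE → Dave tells the truth → Knight

Knight


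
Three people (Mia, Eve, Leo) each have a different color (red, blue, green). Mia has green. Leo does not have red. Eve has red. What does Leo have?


From clues:
  Eve → red
  Mia → green
By elimination, Leo gets the remaining.

blue


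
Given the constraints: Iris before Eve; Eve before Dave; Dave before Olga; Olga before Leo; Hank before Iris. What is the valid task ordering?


Constraints: Iris before Eve; Eve before Dave; Dave before Olga; Olga before Leo; Hank before Iris
Method: repeatedly schedule the remaining task that has no remaining task required before it.
  Step 1: remaining {Hank, Eve, Olga, Dave, Iris, Leo}; every task except Hank still has a predecessor pending → schedule Hank.
  Step 2: remaining {Eve, Olga, Dave, Iris, Leo}; every task except Iris still has a predecessor pending → schedule Iris.
  Step 3: remaining {Eve, Olga, Dave, Leo}; every task except Eve still has a predecessor pending → schedule Eve.
  Step 4: remaining {Olga, Dave, Leo}; every task except Dave still has a predecessor pending → schedule Dave.
  Step 5: remaining {Olga, Leo}; every task except Olga still has a predecessor pending → schedule Olga.
  Step 6: only Leo remains → schedule Leo.
Resulting order:

Hank → Iris → Eve → Dave → Olga → Leo


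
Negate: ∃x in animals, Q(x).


Original: ∃x Q(x)
Rule: ¬∀→∃, ¬∃→∀, negate predicate.
Negation: ∀x ¬Q(x)

∀x ¬Q(x)


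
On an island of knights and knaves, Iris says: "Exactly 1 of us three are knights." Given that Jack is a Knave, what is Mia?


Iris claims exactly 1 knights among Iris, Jack, Mia.
Given: Jack is a Knave.

Case 1: Iris is a Knight (tells truth)
  Then exactly 1 of the three are knights.
  Counting Iris, Jack: 1 knight(s) so far. Need 0 more → Mia = Knave.
Case 2: Iris is a Knave (lies)
  Then the count is NOT 1.
  If Mia = Knight, count = 1 = 1 → claim would be true, contradicts lie.
  If Mia = Knave, count = 0 ≠ 1 → lie confirmed ✓

Mia is a Knave.

Knave


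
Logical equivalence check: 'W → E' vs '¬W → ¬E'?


Expression 1: W → E
Expression 2: ¬W → ¬E
Truth table (W E | Expr1 Expr2):
  T T |   T     T
  T F |   F     T   ← differ
  F T |   T     F   ← differ
  F F |   T     T
Counterexample: W=T, E=F gives Expr1 = F but Expr2 = T, so the expressions are NOT logically equivalent.

No


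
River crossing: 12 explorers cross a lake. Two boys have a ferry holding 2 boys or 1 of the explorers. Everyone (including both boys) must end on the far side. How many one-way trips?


Per crossing of one of the explorers: boys→, one←, one of the explorers→, one← = 4 trips
12 × 4 = 48, + 1 final boys→ = 49
Minimum trips = 49

49


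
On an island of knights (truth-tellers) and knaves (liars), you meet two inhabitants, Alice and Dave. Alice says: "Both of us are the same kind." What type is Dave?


Alice says: "Both of us are the same kind."
Case 1: Alice is a Knight (truth-teller)
  Statement is true → they ARE the same → Dave is also a Knight
Case 2: Alice is a Knave (liar)
  Statement is false → they are NOT the same → Dave is a Knight
In both cases, Dave is a Knight.

Knight


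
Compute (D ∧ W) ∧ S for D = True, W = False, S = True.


D = True, W = False, S = True
Step 1: D ∧ W = True AND False = False
Step 2: False ∧ S = False AND True = False
AND is true only when ALL operands are true.

False


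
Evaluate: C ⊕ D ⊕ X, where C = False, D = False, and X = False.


C = False, D = False, X = False
Step 1: C ⊕ D = False XOR False = False
Step 2: False ⊕ X = False XOR False = False
XOR is true when an odd number of operands are true.

False


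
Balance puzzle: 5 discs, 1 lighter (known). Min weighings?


Each weighing has 3 outcomes (left heavy / balance / right heavy), so k weighings distinguish at most 3^k cases; splitting into three near-equal groups achieves this.
Need 3^k ≥ 5: 3^1 = 3 < 5 ≤ 3^2 = 9
k = ⌈log₃(5)⌉ = 2

2


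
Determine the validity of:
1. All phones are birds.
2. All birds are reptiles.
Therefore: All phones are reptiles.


Premise 1: All phones are birds.
Premise 2: All birds are reptiles.
Conclusion: All phones are reptiles.
Barbara syllogism (AAA-1): All A are B, All B are C → All A are C.
Middle term (birds) distributed in premise 2.

Valid


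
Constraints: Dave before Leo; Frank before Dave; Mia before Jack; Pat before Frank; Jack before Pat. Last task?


Constraints: Dave before Leo; Frank before Dave; Mia before Jack; Pat before Frank; Jack before Pat
The last task can have nothing scheduled after it, so it must never appear on the left of a 'before'.
Tasks appearing before some other task: Dave, Frank, Mia, Pat, Jack.
The only task not in that list is Leo → it is last.

Leo


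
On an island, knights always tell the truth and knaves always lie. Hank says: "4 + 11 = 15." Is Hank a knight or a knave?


Statement: "4 + 11 = 15."
Actual: 4 + 11 = 15
Claimed: 15
Statement is TRUE → Hank tells the truth → Knight

Knight


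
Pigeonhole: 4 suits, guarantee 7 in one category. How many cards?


Pigeonhole: to guarantee k in one of n categories, need (k-1)×n + 1.
k = 7, n = 4
Minimum = (7-1) × 4 + 1 = 6 × 4 + 1

25


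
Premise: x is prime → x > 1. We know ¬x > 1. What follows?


Modus tollens: P → Q, ¬Q ⊢ ¬P
P: x is prime
Q: x > 1
We have P → Q and Q is false.
By modus tollens, P must be false.

It is not the case that x is prime


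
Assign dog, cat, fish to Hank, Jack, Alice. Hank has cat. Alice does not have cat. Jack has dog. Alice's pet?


From clues:
  Jack → dog
  Hank → cat
By elimination, Alice gets the remaining.

fish


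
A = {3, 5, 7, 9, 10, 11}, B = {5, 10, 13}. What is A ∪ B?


A = {3, 5, 7, 9, 10, 11}
B = {5, 10, 13}
Operation: union
All elements combined: 3, 5, 7, 9, 10, 11, 13

{3, 5, 7, 9, 10, 11, 13}


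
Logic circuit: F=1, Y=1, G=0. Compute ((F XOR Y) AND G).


F XOR Y = 1^1 = 0
0 AND 0 = 0

0


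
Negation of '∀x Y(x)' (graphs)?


Original: ∀x Y(x)
Rule: ¬∀→∃, ¬∃→∀, negate predicate.
Negation: ∃x ¬Y(x)

∃x ¬Y(x)


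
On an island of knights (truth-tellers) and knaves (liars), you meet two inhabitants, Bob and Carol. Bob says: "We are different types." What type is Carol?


Bob says: "We are different types."
Case 1: Bob is a Knight (truth-teller)
  Statement is true → they ARE different → Carol is a Knave
Case 2: Bob is a Knave (liar)
  Statement is false → they are NOT different → Carol is a Knave
In both cases, Carol is a Knave.

Knave


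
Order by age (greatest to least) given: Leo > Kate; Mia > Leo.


Constraints: Leo > Kate; Mia > Leo
Method: at each step, the next-highest is the one remaining person who never appears on the smaller side of a constraint between remaining people.
  Step 1: remaining {Kate, Leo, Mia}; on the smaller side: {Kate, Leo} → Mia is next (Mia > Leo).
  Step 2: remaining {Kate, Leo}; on the smaller side: {Kate} → Leo is next (Leo > Kate).
  Step 3: only Kate remains → lowest.
Final ranking (highest to lowest):

Mia > Leo > Kate


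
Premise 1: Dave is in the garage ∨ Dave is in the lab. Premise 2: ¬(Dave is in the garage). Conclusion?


Disjunctive syllogism: P ∨ Q, ¬P ⊢ Q
Disjunction: Dave is in the garage ∨ Dave is in the lab
We know it is not the case that Dave is in the garage.
By disjunctive syllogism, the other disjunct must be true.

Dave is in the lab


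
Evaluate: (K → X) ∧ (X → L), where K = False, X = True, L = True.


K = False, X = True, L = True
Step 1: K → X is false only when K=True and X=False. Result: True
Step 2: X → L is false only when X=True and L=False. Result: True
Step 3: True ∧ True = True

True


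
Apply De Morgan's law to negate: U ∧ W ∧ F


De Morgan's law: ¬(P ∧ Q ∧ R) ≡ ¬P ∨ ¬Q ∨ ¬R
¬(U ∧ W ∧ F) = ¬U ∨ ¬W ∨ ¬F

¬U ∨ ¬W ∨ ¬F


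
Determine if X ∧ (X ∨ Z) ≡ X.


Expression 1: X ∧ (X ∨ Z)
Expression 2: X
Truth table (X Z | Expr1 Expr2):
  T T |   T     T
  T F |   T     T
  F T |   F     F
  F F |   F     F
All 4 rows agree, so the expressions are logically equivalent.

Yes


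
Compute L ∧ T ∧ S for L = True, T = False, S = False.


L = True, T = False, S = False
Step 1: L ∧ T = True AND False = False
Step 2: (False) ∧ S = (False) AND False = False
AND is true only when ALL operands are true.

False


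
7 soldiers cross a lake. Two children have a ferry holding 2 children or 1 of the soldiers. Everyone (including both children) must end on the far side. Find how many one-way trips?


Per crossing of one of the soldiers: children→, one←, one of the soldiers→, one← = 4 trips
7 × 4 = 28, + 1 final children→ = 29
Minimum trips = 29

29


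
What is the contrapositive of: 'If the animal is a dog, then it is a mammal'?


Original: If the animal is a dog, then it is a mammal
Contrapositive: If ¬Q, then ¬P
Negate Q: not (it is a mammal)
Negate P: not (the animal is a dog)

If not (it is a mammal), then not (the animal is a dog).


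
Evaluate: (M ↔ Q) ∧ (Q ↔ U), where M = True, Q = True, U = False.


M = True, Q = True, U = False
Step 1: M ↔ Q is true when M and Q have the same value. Result: True
Step 2: Q ↔ U is true when Q and U have the same value. Result: False
Step 3: True ∧ False = False

False


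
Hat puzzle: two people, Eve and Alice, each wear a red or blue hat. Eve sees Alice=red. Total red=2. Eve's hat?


Total red = 2, Alice = red
Red accounted for: 1
Remaining for Eve: 1
Eve's hat is red.

red


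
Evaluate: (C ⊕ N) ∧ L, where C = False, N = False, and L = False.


C = False, N = False, L = False
Step 1: C ⊕ N = False XOR False = False
Step 2: False ∧ L = False AND False = False
XOR true when exactly one of C,N is true; then AND with L.

False


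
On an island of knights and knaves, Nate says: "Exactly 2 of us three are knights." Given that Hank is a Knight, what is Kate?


Nate claims exactly 2 knights among Nate, Hank, Kate.
Given: Hank is a Knight.

Case 1: Nate is a Knight (tells truth)
  Then exactly 2 of the three are knights.
  Counting Nate, Hank: 2 knight(s) so far. Need 0 more → Kate = Knave.
Case 2: Nate is a Knave (lies)
  Then the count is NOT 2.
  If Kate = Knight, count = 2 = 2 → claim would be true, contradicts lie.
  If Kate = Knave, count = 1 ≠ 2 → lie confirmed ✓

Kate is a Knave.

Knave


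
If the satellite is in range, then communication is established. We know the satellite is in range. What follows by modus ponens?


Modus ponens: P → Q, P ⊢ Q
P: the satellite is in range
Q: communication is established
We have P → Q and P is true.
By modus ponens, Q must be true.

Communication is established


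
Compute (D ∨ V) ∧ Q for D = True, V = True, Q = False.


D = True, V = True, Q = False
Step 1: D ∨ V = True OR True = True
Step 2: True ∧ Q = True AND False = False
OR is true when at least one operand is true; AND requires both.

False


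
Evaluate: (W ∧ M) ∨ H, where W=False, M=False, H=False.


W = False, M = False, H = False
Expression: (W ∧ M) ∨ H
Step 1: W ∧ M = False AND False = False
Step 2: (False) ∨ H = False OR False = False

False


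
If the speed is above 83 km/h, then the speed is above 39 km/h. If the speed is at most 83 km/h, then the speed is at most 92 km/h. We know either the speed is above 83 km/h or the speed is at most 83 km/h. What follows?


Constructive dilemma: (P → Q) ∧ (R → S), P ∨ R ⊢ Q ∨ S
Premise 1: the speed is above 83 km/h → the speed is above 39 km/h
Premise 2: the speed is at most 83 km/h → the speed is at most 92 km/h
Premise 3: the speed is above 83 km/h ∨ the speed is at most 83 km/h
Case 1: Assuming the speed is above 83 km/h, then by Premise 1, the speed is above 39 km/h.
Case 2: Assuming the speed is at most 83 km/h, then by Premise 2, the speed is at most 92 km/h.
Since one of the speed is above 83 km/h or the speed is at most 83 km/h must hold, we get the speed is above 39 km/h or the speed is at most 92 km/h.

The speed is above 39 km/h or the speed is at most 92 km/h.


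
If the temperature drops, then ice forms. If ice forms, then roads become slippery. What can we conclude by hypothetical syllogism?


Hypothetical syllogism: P → Q, Q → R ⊢ P → R
Premise 1: the temperature drops → ice forms
Premise 2: ice forms → roads become slippery
Chain the implications: the middle term (ice forms) links the two.
Conclusion: If the temperature drops, then roads become slippery.

If the temperature drops, then roads become slippery.
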